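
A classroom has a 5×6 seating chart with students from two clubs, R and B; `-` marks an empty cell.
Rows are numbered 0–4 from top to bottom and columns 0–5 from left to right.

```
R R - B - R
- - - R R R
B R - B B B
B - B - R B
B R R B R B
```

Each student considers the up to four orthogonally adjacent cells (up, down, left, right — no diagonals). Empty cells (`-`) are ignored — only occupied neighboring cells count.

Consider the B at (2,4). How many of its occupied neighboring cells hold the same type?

Occupied neighbors of (2,4): (1,4)=R, (3,4)=R, (2,3)=B, (2,5)=B.
Same type (B): 2 of 4.

2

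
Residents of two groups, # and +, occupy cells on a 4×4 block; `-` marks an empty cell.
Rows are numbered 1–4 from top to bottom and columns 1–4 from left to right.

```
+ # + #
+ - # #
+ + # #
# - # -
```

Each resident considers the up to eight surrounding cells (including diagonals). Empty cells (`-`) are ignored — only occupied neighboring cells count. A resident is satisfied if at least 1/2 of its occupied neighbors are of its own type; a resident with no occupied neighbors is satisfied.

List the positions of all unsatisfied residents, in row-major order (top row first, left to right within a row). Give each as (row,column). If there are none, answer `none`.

(1,1)+ 1/2 satisfied
(1,2)# 1/4 not
(1,3)+ 0/4 not
(1,4)# 2/3 satisfied
(2,1)+ 3/4 satisfied
(2,3)# 5/7 satisfied
(2,4)# 4/5 satisfied
(3,1)+ 2/3 satisfied
(3,2)+ 2/6 not
(3,3)# 4/5 satisfied
(3,4)# 4/4 satisfied
(4,1)# 0/2 not
(4,3)# 2/3 satisfied

(1,2), (1,3), (3,2), (4,1)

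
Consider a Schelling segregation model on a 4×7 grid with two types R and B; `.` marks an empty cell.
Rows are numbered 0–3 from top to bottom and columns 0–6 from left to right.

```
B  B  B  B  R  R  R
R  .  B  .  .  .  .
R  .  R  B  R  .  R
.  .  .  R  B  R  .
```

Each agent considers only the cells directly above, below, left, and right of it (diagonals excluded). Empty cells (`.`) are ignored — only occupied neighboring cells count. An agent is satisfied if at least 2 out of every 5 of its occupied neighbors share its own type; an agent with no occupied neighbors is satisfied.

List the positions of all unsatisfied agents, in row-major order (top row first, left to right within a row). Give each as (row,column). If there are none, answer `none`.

Row 0: (0,0)B 1/2 satisfied · (0,1)B 2/2 satisfied · (0,2)B 3/3 satisfied · (0,3)B 1/2 satisfied · (0,4)R 1/2 satisfied · (0,5)R 2/2 satisfied · (0,6)R 1/1 satisfied
Row 1: (1,0)R 1/2 satisfied · (1,2)B 1/2 satisfied
Row 2: (2,0)R 1/1 satisfied · (2,2)R 0/2 not · (2,3)B 0/3 not · (2,4)R 0/2 not · (2,6)R 0/0 satisfied
Row 3: (3,3)R 0/2 not · (3,4)B 0/3 not · (3,5)R 0/1 not

(2,2), (2,3), (2,4), (3,3), (3,4), (3,5)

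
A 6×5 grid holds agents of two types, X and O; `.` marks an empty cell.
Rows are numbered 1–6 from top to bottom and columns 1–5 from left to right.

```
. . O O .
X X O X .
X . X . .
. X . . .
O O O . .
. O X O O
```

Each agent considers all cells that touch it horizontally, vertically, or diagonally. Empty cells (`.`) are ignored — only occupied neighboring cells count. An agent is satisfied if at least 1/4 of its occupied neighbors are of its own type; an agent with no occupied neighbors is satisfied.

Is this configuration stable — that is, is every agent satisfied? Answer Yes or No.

(1,3)O 2/4 ok
(1,4)O 2/3 ok
(2,1)X 2/2 ok
(2,2)X 3/5 ok
(2,3)O 2/5 ok
(2,4)X 1/4 ok
(3,1)X 3/3 ok
(3,3)X 3/4 ok
(4,2)X 2/5 ok
(5,1)O 2/3 ok
(5,2)O 3/5 ok
(5,3)O 3/5 ok
(6,2)O 3/4 ok
(6,3)X 0/4 unhappy
(6,4)O 2/3 ok
(6,5)O 1/1 ok
For instance (6,3) has only 0/4 same-type neighbors, below 1/4.

No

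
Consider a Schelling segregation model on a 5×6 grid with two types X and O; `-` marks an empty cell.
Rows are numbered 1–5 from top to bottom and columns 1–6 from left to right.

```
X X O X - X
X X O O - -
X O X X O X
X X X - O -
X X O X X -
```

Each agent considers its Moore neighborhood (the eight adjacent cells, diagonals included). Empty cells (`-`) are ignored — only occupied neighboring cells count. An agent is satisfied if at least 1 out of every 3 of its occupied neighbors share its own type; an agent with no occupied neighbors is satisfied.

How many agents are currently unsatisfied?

5

(1,1)X 3/3 ✓
(1,2)X 3/5 ✓
(1,3)O 2/5 ✓
(1,4)X 0/3 ✗
(1,6)X 0/0 ✓
(2,1)X 4/5 ✓
(2,2)X 5/8 ✓
(2,3)O 3/8 ✓
(2,4)O 3/6 ✓
(3,1)X 4/5 ✓
(3,2)O 1/8 ✗
(3,3)X 4/7 ✓
(3,4)X 2/6 ✓
(3,5)O 2/4 ✓
(3,6)X 0/2 ✗
(4,1)X 4/5 ✓
(4,2)X 6/8 ✓
(4,3)X 5/7 ✓
(4,5)O 1/5 ✗
(5,1)X 3/3 ✓
(5,2)X 4/5 ✓
(5,3)O 0/4 ✗
(5,4)X 2/4 ✓
(5,5)X 1/2 ✓
Unsatisfied: (1,4), (3,2), (3,6), (4,5), (5,3) — 5 in total.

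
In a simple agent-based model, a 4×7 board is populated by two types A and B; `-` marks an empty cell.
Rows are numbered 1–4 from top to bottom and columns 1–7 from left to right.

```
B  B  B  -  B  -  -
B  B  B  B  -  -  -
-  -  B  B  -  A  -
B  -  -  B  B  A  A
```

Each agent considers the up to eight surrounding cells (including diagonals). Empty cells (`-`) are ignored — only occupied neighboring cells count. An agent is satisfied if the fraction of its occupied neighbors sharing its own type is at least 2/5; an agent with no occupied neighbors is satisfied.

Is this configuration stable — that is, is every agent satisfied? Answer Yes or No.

Yes

(1,1)B 3/3 ✓
(1,2)B 5/5 ✓
(1,3)B 4/4 ✓
(1,5)B 1/1 ✓
(2,1)B 3/3 ✓
(2,2)B 6/6 ✓
(2,3)B 6/6 ✓
(2,4)B 5/5 ✓
(3,3)B 5/5 ✓
(3,4)B 5/5 ✓
(3,6)A 2/3 ✓
(4,1)B 0/0 ✓
(4,4)B 3/3 ✓
(4,5)B 2/4 ✓
(4,6)A 2/3 ✓
(4,7)A 2/2 ✓
All meet the threshold, so the configuration is stable.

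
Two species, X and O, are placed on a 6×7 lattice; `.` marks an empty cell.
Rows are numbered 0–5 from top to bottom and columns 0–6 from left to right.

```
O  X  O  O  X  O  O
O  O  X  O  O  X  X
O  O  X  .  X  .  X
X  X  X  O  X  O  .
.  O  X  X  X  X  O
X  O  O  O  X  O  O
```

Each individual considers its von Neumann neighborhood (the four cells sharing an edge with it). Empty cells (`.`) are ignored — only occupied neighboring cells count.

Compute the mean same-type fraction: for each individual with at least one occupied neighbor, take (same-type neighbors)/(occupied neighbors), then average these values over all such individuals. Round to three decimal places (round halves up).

0.474

(0,0)O 1/2
(0,1)X 0/3
(0,2)O 1/3
(0,3)O 2/3
(0,4)X 0/3
(0,5)O 1/3
(0,6)O 1/2
(1,0)O 3/3
(1,1)O 2/4
(1,2)X 1/4
(1,3)O 2/3
(1,4)O 1/4
(1,5)X 1/3
(1,6)X 2/3
(2,0)O 2/3
(2,1)O 2/4
(2,2)X 2/3
(2,4)X 1/2
(2,6)X 1/1
(3,0)X 1/2
(3,1)X 2/4
(3,2)X 3/4
(3,3)O 0/3
(3,4)X 2/4
(3,5)O 0/2
(4,1)O 1/3
(4,2)X 2/4
(4,3)X 2/4
(4,4)X 4/4
(4,5)X 1/4
(4,6)O 1/2
(5,0)X 0/1
(5,1)O 2/3
(5,2)O 2/3
(5,3)O 1/3
(5,4)X 1/3
(5,5)O 1/3
(5,6)O 2/2
Sum over 38 individuals: 1/2 + 0/3 + 1/3 + 2/3 + 0/3 + 1/3 + 1/2 + 3/3 + 2/4 + 1/4 + 2/3 + 1/4 + 1/3 + 2/3 + 2/3 + 2/4 + 2/3 + 1/2 + 1/1 + 1/2 + 2/4 + 3/4 + 0/3 + 2/4 + 0/2 + 1/3 + 2/4 + 2/4 + 4/4 + 1/4 + 1/2 + 0/1 + 2/3 + 2/3 + 1/3 + 1/3 + 1/3 + 2/2 = 18; mean = 18 ÷ 38 = 9/19 = 0.473684… → 0.474.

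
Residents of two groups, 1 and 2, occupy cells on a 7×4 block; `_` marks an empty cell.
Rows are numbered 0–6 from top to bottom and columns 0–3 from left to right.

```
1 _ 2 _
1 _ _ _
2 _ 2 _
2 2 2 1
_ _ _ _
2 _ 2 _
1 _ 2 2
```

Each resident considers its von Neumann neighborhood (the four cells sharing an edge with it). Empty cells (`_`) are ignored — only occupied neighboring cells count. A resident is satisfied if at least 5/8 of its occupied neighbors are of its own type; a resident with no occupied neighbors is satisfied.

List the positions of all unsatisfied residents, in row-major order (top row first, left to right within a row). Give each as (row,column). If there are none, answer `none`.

(1,0), (2,0), (3,3), (5,0), (6,0)

Row 0: (0,0)1 1/1 ok · (0,2)2 0/0 ok
Row 1: (1,0)1 1/2 unhappy
Row 2: (2,0)2 1/2 unhappy · (2,2)2 1/1 ok
Row 3: (3,0)2 2/2 ok · (3,1)2 2/2 ok · (3,2)2 2/3 ok · (3,3)1 0/1 unhappy
Row 5: (5,0)2 0/1 unhappy · (5,2)2 1/1 ok
Row 6: (6,0)1 0/1 unhappy · (6,2)2 2/2 ok · (6,3)2 1/1 ok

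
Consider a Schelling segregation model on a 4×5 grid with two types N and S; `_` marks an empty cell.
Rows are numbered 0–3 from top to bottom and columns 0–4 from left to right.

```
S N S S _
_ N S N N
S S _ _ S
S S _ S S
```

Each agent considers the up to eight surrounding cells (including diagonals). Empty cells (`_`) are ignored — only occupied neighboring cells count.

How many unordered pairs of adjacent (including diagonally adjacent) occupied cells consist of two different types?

Scan each occupied cell's neighbors to the right and below (and the two forward diagonals) so each pair is counted once.
From row 0: 8 unlike of 12 pairs (running 8/12).
From row 1: 6 unlike of 8 pairs (running 14/20).
From row 2: 0 unlike of 7 pairs (running 14/27).
From row 3: 0 unlike of 2 pairs (running 14/29).
Total adjacent occupied pairs: 29; unlike-type pairs: 14.

14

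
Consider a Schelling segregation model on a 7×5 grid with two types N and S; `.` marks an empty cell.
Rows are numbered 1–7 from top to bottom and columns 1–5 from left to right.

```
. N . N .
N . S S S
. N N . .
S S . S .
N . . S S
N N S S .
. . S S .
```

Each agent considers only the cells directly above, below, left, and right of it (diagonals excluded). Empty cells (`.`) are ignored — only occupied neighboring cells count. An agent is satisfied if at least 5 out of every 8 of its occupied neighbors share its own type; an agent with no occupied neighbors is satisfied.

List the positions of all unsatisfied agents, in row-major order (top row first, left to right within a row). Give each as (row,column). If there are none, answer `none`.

(1,2)N 0/0 satisfied
(1,4)N 0/1 not
(2,1)N 0/0 satisfied
(2,3)S 1/2 not
(2,4)S 2/3 satisfied
(2,5)S 1/1 satisfied
(3,2)N 1/2 not
(3,3)N 1/2 not
(4,1)S 1/2 not
(4,2)S 1/2 not
(4,4)S 1/1 satisfied
(5,1)N 1/2 not
(5,4)S 3/3 satisfied
(5,5)S 1/1 satisfied
(6,1)N 2/2 satisfied
(6,2)N 1/2 not
(6,3)S 2/3 satisfied
(6,4)S 3/3 satisfied
(7,3)S 2/2 satisfied
(7,4)S 2/2 satisfied

(1,4), (2,3), (3,2), (3,3), (4,1), (4,2), (5,1), (6,2)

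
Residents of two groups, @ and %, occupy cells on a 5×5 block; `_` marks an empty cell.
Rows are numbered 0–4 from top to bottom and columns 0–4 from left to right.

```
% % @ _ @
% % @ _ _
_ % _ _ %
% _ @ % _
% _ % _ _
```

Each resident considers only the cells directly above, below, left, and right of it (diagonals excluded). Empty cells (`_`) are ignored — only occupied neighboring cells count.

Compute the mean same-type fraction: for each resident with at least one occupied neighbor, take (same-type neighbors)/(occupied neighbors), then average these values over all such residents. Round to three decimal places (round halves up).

0.618

Row 0: (0,0)% 2/2 · (0,1)% 2/3 · (0,2)@ 1/2 · (0,4)@ — no occupied neighbors
Row 1: (1,0)% 2/2 · (1,1)% 3/4 · (1,2)@ 1/2
Row 2: (2,1)% 1/1 · (2,4)% — no occupied neighbors
Row 3: (3,0)% 1/1 · (3,2)@ 0/2 · (3,3)% 0/1
Row 4: (4,0)% 1/1 · (4,2)% 0/1
Sum over 12 residents: 2/2 + 2/3 + 1/2 + 2/2 + 3/4 + 1/2 + 1/1 + 1/1 + 0/2 + 0/1 + 1/1 + 0/1 = 89/12; mean = 89/12 ÷ 12 = 89/144 = 0.618055… → 0.618.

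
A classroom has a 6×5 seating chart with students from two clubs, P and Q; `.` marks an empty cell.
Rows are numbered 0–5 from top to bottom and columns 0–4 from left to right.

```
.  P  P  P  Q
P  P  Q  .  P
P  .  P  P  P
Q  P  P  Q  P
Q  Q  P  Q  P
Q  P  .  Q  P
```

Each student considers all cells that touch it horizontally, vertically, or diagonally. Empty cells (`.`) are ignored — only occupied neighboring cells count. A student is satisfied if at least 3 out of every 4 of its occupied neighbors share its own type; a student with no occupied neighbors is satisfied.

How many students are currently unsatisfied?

(0,1)P 3/4 ok
(0,2)P 3/4 ok
(0,3)P 2/4 unhappy
(0,4)Q 0/2 unhappy
(1,0)P 3/3 ok
(1,1)P 5/6 ok
(1,2)Q 0/6 unhappy
(1,4)P 3/4 ok
(2,0)P 3/4 ok
(2,2)P 4/6 unhappy
(2,3)P 5/7 unhappy
(2,4)P 3/4 ok
(3,0)Q 2/4 unhappy
(3,1)P 4/7 unhappy
(3,2)P 4/7 unhappy
(3,3)Q 1/8 unhappy
(3,4)P 3/5 unhappy
(4,0)Q 3/5 unhappy
(4,1)Q 3/7 unhappy
(4,2)P 3/7 unhappy
(4,3)Q 2/7 unhappy
(4,4)P 2/5 unhappy
(5,0)Q 2/3 unhappy
(5,1)P 1/4 unhappy
(5,3)Q 1/4 unhappy
(5,4)P 1/3 unhappy
Unsatisfied: (0,3), (0,4), (1,2), (2,2), (2,3), (3,0), (3,1), (3,2), (3,3), (3,4), (4,0), (4,1), (4,2), (4,3), (4,4), (5,0), (5,1), (5,3), (5,4) — 19 in total.

19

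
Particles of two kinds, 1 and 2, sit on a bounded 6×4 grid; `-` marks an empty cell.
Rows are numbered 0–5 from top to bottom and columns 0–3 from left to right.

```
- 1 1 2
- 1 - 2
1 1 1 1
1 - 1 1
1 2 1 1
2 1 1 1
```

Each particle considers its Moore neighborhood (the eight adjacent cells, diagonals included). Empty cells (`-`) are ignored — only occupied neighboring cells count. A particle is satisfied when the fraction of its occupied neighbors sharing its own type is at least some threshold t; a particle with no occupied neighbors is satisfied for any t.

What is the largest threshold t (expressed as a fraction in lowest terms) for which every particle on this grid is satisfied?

1/7

(0,1)1 2/2
(0,2)1 2/4
(0,3)2 1/2
(1,1)1 5/5
(1,3)2 1/4
(2,0)1 3/3
(2,1)1 5/5
(2,2)1 5/6
(2,3)1 3/4
(3,0)1 3/4
(3,2)1 6/7
(3,3)1 5/5
(4,0)1 2/4
(4,1)2 1/7
(4,2)1 6/7
(4,3)1 5/5
(5,0)2 1/3
(5,1)1 3/5
(5,2)1 4/5
(5,3)1 3/3
The smallest same-type fraction is 1/7 at (4,1), which reduces to 1/7. Any threshold above that leaves this particle unsatisfied.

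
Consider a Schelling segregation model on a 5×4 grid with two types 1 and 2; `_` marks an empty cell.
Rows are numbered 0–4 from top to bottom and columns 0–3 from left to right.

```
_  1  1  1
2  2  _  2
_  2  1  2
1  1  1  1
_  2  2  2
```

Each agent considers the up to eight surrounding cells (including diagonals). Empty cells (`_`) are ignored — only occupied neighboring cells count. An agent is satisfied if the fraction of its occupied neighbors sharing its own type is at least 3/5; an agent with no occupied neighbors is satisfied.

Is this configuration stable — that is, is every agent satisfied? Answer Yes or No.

(0,1)1 1/3 ✗
(0,2)1 2/4 ✗
(0,3)1 1/2 ✗
(1,0)2 2/3 ✓
(1,1)2 2/5 ✗
(1,3)2 1/4 ✗
(2,1)2 2/6 ✗
(2,2)1 3/7 ✗
(2,3)2 1/4 ✗
(3,0)1 1/3 ✗
(3,1)1 3/6 ✗
(3,2)1 3/8 ✗
(3,3)1 2/5 ✗
(4,1)2 1/4 ✗
(4,2)2 2/5 ✗
(4,3)2 1/3 ✗
For instance (0,1) has only 1/3 same-type neighbors, below 3/5.

No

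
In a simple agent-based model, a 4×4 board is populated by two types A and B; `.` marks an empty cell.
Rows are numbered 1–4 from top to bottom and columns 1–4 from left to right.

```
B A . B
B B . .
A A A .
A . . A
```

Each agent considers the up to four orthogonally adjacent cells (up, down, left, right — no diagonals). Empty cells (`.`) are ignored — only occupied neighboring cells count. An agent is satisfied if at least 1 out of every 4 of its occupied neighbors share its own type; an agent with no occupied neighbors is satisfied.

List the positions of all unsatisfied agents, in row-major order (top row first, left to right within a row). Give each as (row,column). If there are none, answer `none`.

Row 1: (1,1)B 1/2 satisfied · (1,2)A 0/2 not · (1,4)B 0/0 satisfied
Row 2: (2,1)B 2/3 satisfied · (2,2)B 1/3 satisfied
Row 3: (3,1)A 2/3 satisfied · (3,2)A 2/3 satisfied · (3,3)A 1/1 satisfied
Row 4: (4,1)A 1/1 satisfied · (4,4)A 0/0 satisfied

(1,2)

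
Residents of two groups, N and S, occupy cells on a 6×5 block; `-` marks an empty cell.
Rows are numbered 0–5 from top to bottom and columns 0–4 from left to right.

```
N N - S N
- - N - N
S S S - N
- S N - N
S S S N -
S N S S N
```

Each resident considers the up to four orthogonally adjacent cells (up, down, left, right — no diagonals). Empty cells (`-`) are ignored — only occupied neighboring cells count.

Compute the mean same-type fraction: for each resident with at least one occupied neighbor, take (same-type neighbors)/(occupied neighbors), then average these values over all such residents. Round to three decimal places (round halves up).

Row 0: (0,0)N 1/1 · (0,1)N 1/1 · (0,3)S 0/1 · (0,4)N 1/2
Row 1: (1,2)N 0/1 · (1,4)N 2/2
Row 2: (2,0)S 1/1 · (2,1)S 3/3 · (2,2)S 1/3 · (2,4)N 2/2
Row 3: (3,1)S 2/3 · (3,2)N 0/3 · (3,4)N 1/1
Row 4: (4,0)S 2/2 · (4,1)S 3/4 · (4,2)S 2/4 · (4,3)N 0/2
Row 5: (5,0)S 1/2 · (5,1)N 0/3 · (5,2)S 2/3 · (5,3)S 1/3 · (5,4)N 0/1
Sum over 22 residents: 1/1 + 1/1 + 0/1 + 1/2 + 0/1 + 2/2 + 1/1 + 3/3 + 1/3 + 2/2 + 2/3 + 0/3 + 1/1 + 2/2 + 3/4 + 2/4 + 0/2 + 1/2 + 0/3 + 2/3 + 1/3 + 0/1 = 49/4; mean = 49/4 ÷ 22 = 49/88 = 0.556818… → 0.557.

0.557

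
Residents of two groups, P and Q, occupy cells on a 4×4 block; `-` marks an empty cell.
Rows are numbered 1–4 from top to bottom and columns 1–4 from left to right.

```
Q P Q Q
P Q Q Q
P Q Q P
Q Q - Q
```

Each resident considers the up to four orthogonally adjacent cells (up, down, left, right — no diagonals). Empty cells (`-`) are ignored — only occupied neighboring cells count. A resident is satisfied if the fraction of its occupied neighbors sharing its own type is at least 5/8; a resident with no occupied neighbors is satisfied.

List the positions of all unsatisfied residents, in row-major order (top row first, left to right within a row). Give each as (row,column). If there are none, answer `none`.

(1,1), (1,2), (2,1), (2,2), (3,1), (3,4), (4,1), (4,4)

Row 1: (1,1)Q 0/2 not · (1,2)P 0/3 not · (1,3)Q 2/3 satisfied · (1,4)Q 2/2 satisfied
Row 2: (2,1)P 1/3 not · (2,2)Q 2/4 not · (2,3)Q 4/4 satisfied · (2,4)Q 2/3 satisfied
Row 3: (3,1)P 1/3 not · (3,2)Q 3/4 satisfied · (3,3)Q 2/3 satisfied · (3,4)P 0/3 not
Row 4: (4,1)Q 1/2 not · (4,2)Q 2/2 satisfied · (4,4)Q 0/1 not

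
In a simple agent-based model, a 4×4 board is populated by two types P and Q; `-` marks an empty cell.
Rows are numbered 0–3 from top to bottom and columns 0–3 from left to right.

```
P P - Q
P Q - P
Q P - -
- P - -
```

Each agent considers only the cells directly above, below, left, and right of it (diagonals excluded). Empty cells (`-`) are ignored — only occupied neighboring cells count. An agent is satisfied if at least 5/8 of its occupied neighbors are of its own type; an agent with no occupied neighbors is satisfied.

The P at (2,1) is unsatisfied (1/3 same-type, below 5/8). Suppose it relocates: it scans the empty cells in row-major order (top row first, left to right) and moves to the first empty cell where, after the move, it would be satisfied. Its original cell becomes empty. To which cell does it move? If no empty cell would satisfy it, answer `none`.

Vacating (2,1). Empty cells in order:
  (0,2): 1/2 same-type → still unsatisfied.
  (1,2): 1/2 same-type → still unsatisfied.
  (2,2): 0/0 same-type → satisfied — stop here.

(2,2)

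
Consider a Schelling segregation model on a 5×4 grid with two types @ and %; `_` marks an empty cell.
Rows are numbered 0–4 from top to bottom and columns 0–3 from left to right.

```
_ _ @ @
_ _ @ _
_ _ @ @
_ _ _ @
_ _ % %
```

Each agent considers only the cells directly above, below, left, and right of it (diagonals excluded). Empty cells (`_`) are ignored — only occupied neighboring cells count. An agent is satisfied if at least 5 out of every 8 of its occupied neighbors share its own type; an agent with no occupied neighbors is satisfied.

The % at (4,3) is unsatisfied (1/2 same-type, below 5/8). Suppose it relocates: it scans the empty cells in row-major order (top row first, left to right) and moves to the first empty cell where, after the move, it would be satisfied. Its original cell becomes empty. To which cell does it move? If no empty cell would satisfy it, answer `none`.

(0,0)

Vacating (4,3). Empty cells in order:
  (0,0): 0/0 same-type → satisfied — stop here.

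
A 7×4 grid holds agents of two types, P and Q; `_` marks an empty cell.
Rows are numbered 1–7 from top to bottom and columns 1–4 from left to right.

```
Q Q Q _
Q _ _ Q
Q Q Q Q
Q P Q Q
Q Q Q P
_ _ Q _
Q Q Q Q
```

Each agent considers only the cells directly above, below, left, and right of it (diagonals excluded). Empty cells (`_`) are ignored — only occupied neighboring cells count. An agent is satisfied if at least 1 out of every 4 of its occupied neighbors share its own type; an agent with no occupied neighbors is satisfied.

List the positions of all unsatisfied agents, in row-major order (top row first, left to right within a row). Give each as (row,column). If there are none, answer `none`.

(4,2), (5,4)

(1,1)Q 2/2 ✓
(1,2)Q 2/2 ✓
(1,3)Q 1/1 ✓
(2,1)Q 2/2 ✓
(2,4)Q 1/1 ✓
(3,1)Q 3/3 ✓
(3,2)Q 2/3 ✓
(3,3)Q 3/3 ✓
(3,4)Q 3/3 ✓
(4,1)Q 2/3 ✓
(4,2)P 0/4 ✗
(4,3)Q 3/4 ✓
(4,4)Q 2/3 ✓
(5,1)Q 2/2 ✓
(5,2)Q 2/3 ✓
(5,3)Q 3/4 ✓
(5,4)P 0/2 ✗
(6,3)Q 2/2 ✓
(7,1)Q 1/1 ✓
(7,2)Q 2/2 ✓
(7,3)Q 3/3 ✓
(7,4)Q 1/1 ✓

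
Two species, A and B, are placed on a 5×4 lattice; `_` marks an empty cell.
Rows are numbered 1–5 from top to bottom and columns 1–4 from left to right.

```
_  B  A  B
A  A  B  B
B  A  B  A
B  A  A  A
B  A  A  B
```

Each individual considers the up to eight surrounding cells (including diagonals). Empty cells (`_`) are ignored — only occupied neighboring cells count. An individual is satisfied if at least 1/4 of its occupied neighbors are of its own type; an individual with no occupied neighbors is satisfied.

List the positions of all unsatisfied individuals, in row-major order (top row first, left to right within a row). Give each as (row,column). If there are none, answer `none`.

(1,3), (3,1), (5,4)

(1,2)B 1/4 satisfied
(1,3)A 1/5 not
(1,4)B 2/3 satisfied
(2,1)A 2/4 satisfied
(2,2)A 3/7 satisfied
(2,3)B 4/8 satisfied
(2,4)B 3/5 satisfied
(3,1)B 1/5 not
(3,2)A 4/8 satisfied
(3,3)B 2/8 satisfied
(3,4)A 2/5 satisfied
(4,1)B 2/5 satisfied
(4,2)A 4/8 satisfied
(4,3)A 6/8 satisfied
(4,4)A 3/5 satisfied
(5,1)B 1/3 satisfied
(5,2)A 3/5 satisfied
(5,3)A 4/5 satisfied
(5,4)B 0/3 not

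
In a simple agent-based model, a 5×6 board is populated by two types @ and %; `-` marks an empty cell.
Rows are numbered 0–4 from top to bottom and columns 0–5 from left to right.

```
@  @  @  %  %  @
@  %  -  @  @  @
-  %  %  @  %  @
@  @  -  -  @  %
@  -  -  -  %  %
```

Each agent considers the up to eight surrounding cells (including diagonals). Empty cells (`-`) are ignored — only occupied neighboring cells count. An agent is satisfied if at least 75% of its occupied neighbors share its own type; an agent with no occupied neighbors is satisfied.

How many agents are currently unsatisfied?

(0,0)@ 2/3 not
(0,1)@ 3/4 satisfied
(0,2)@ 2/4 not
(0,3)% 1/4 not
(0,4)% 1/5 not
(0,5)@ 2/3 not
(1,0)@ 2/4 not
(1,1)% 2/6 not
(1,3)@ 3/7 not
(1,4)@ 5/8 not
(1,5)@ 3/5 not
(2,1)% 2/5 not
(2,2)% 2/5 not
(2,3)@ 3/5 not
(2,4)% 1/7 not
(2,5)@ 3/5 not
(3,0)@ 2/3 not
(3,1)@ 2/4 not
(3,4)@ 2/6 not
(3,5)% 3/5 not
(4,0)@ 2/2 satisfied
(4,4)% 2/3 not
(4,5)% 2/3 not
Unsatisfied: (0,0), (0,2), (0,3), (0,4), (0,5), (1,0), (1,1), (1,3), (1,4), (1,5), (2,1), (2,2), (2,3), (2,4), (2,5), (3,0), (3,1), (3,4), (3,5), (4,4), (4,5) — 21 in total.

21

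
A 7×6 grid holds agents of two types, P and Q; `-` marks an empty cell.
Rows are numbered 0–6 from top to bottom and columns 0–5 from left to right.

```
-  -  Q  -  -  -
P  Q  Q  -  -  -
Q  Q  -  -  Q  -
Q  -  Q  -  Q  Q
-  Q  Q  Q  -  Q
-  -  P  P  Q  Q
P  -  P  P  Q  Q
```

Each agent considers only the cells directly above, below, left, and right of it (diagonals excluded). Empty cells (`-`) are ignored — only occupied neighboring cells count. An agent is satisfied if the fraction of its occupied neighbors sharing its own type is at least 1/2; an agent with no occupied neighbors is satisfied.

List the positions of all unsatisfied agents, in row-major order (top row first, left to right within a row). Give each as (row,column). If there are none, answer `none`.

(1,0)

Row 0: (0,2)Q 1/1 ✓
Row 1: (1,0)P 0/2 ✗ · (1,1)Q 2/3 ✓ · (1,2)Q 2/2 ✓
Row 2: (2,0)Q 2/3 ✓ · (2,1)Q 2/2 ✓ · (2,4)Q 1/1 ✓
Row 3: (3,0)Q 1/1 ✓ · (3,2)Q 1/1 ✓ · (3,4)Q 2/2 ✓ · (3,5)Q 2/2 ✓
Row 4: (4,1)Q 1/1 ✓ · (4,2)Q 3/4 ✓ · (4,3)Q 1/2 ✓ · (4,5)Q 2/2 ✓
Row 5: (5,2)P 2/3 ✓ · (5,3)P 2/4 ✓ · (5,4)Q 2/3 ✓ · (5,5)Q 3/3 ✓
Row 6: (6,0)P 0/0 ✓ · (6,2)P 2/2 ✓ · (6,3)P 2/3 ✓ · (6,4)Q 2/3 ✓ · (6,5)Q 2/2 ✓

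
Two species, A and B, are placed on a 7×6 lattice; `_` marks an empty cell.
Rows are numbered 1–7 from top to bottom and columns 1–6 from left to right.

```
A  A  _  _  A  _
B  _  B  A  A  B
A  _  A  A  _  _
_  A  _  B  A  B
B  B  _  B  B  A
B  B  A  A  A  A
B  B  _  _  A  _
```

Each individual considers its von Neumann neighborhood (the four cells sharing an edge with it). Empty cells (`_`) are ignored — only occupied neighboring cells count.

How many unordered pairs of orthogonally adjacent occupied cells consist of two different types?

15

Scan each occupied cell's neighbors to the right and below so each pair is counted once.
Row 1: A(1,1)–A(1,2)= A(1,1)–B(2,1)≠ A(1,5)–A(2,5)=  → 1/3 unlike.
Row 2: B(2,1)–A(3,1)≠ B(2,3)–A(2,4)≠ B(2,3)–A(3,3)≠ A(2,4)–A(2,5)= A(2,4)–A(3,4)= A(2,5)–B(2,6)≠  → 4/6 unlike.
Row 3: A(3,3)–A(3,4)= A(3,4)–B(4,4)≠  → 1/2 unlike.
Row 4: A(4,2)–B(5,2)≠ B(4,4)–A(4,5)≠ B(4,4)–B(5,4)= A(4,5)–B(4,6)≠ A(4,5)–B(5,5)≠ B(4,6)–A(5,6)≠  → 5/6 unlike.
Row 5: B(5,1)–B(5,2)= B(5,1)–B(6,1)= B(5,2)–B(6,2)= B(5,4)–B(5,5)= B(5,4)–A(6,4)≠ B(5,5)–A(5,6)≠ B(5,5)–A(6,5)≠ A(5,6)–A(6,6)=  → 3/8 unlike.
Row 6: B(6,1)–B(6,2)= B(6,1)–B(7,1)= B(6,2)–A(6,3)≠ B(6,2)–B(7,2)= A(6,3)–A(6,4)= A(6,4)–A(6,5)= A(6,5)–A(6,6)= A(6,5)–A(7,5)=  → 1/8 unlike.
Row 7: B(7,1)–B(7,2)=  → 0/1 unlike.
Total adjacent occupied pairs: 34; unlike-type pairs: 15.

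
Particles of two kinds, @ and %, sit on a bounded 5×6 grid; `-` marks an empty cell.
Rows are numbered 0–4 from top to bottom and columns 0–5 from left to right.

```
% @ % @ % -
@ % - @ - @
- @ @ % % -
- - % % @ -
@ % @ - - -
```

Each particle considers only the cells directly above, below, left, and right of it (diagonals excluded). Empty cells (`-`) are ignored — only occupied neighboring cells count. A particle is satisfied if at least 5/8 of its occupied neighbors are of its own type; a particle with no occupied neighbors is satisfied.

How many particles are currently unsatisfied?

17

(0,0)% 0/2 ✗
(0,1)@ 0/3 ✗
(0,2)% 0/2 ✗
(0,3)@ 1/3 ✗
(0,4)% 0/1 ✗
(1,0)@ 0/2 ✗
(1,1)% 0/3 ✗
(1,3)@ 1/2 ✗
(1,5)@ 0/0 ✓
(2,1)@ 1/2 ✗
(2,2)@ 1/3 ✗
(2,3)% 2/4 ✗
(2,4)% 1/2 ✗
(3,2)% 1/3 ✗
(3,3)% 2/3 ✓
(3,4)@ 0/2 ✗
(4,0)@ 0/1 ✗
(4,1)% 0/2 ✗
(4,2)@ 0/2 ✗
Unsatisfied: (0,0), (0,1), (0,2), (0,3), (0,4), (1,0), (1,1), (1,3), (2,1), (2,2), (2,3), (2,4), (3,2), (3,4), (4,0), (4,1), (4,2) — 17 in total.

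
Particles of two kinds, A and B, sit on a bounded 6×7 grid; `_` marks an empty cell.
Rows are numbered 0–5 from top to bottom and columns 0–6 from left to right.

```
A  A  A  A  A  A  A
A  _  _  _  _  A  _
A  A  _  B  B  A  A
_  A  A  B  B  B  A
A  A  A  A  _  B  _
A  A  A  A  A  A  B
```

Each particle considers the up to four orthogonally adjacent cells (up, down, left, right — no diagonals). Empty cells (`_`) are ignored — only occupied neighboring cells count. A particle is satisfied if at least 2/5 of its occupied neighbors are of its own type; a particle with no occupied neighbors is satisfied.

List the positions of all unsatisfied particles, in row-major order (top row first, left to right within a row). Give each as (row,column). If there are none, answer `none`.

(5,5), (5,6)

Row 0: (0,0)A 2/2 ok · (0,1)A 2/2 ok · (0,2)A 2/2 ok · (0,3)A 2/2 ok · (0,4)A 2/2 ok · (0,5)A 3/3 ok · (0,6)A 1/1 ok
Row 1: (1,0)A 2/2 ok · (1,5)A 2/2 ok
Row 2: (2,0)A 2/2 ok · (2,1)A 2/2 ok · (2,3)B 2/2 ok · (2,4)B 2/3 ok · (2,5)A 2/4 ok · (2,6)A 2/2 ok
Row 3: (3,1)A 3/3 ok · (3,2)A 2/3 ok · (3,3)B 2/4 ok · (3,4)B 3/3 ok · (3,5)B 2/4 ok · (3,6)A 1/2 ok
Row 4: (4,0)A 2/2 ok · (4,1)A 4/4 ok · (4,2)A 4/4 ok · (4,3)A 2/3 ok · (4,5)B 1/2 ok
Row 5: (5,0)A 2/2 ok · (5,1)A 3/3 ok · (5,2)A 3/3 ok · (5,3)A 3/3 ok · (5,4)A 2/2 ok · (5,5)A 1/3 unhappy · (5,6)B 0/1 unhappy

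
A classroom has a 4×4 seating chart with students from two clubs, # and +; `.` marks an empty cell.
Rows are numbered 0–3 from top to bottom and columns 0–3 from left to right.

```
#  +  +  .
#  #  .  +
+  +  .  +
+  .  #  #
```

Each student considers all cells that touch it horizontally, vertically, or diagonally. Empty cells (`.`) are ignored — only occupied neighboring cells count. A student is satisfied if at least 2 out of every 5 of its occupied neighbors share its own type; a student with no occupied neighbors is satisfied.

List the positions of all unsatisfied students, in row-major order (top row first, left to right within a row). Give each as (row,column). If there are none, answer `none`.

Row 0: (0,0)# 2/3 satisfied · (0,1)+ 1/4 not · (0,2)+ 2/3 satisfied
Row 1: (1,0)# 2/5 satisfied · (1,1)# 2/6 not · (1,3)+ 2/2 satisfied
Row 2: (2,0)+ 2/4 satisfied · (2,1)+ 2/5 satisfied · (2,3)+ 1/3 not
Row 3: (3,0)+ 2/2 satisfied · (3,2)# 1/3 not · (3,3)# 1/2 satisfied

(0,1), (1,1), (2,3), (3,2)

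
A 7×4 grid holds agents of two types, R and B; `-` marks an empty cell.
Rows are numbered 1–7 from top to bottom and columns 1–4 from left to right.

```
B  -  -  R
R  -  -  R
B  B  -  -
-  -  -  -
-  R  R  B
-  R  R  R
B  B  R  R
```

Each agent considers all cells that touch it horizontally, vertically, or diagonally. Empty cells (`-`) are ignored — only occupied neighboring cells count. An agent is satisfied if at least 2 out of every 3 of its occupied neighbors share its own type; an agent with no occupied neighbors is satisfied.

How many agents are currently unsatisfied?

7

(1,1)B 0/1 unhappy
(1,4)R 1/1 ok
(2,1)R 0/3 unhappy
(2,4)R 1/1 ok
(3,1)B 1/2 unhappy
(3,2)B 1/2 unhappy
(5,2)R 3/3 ok
(5,3)R 4/5 ok
(5,4)B 0/3 unhappy
(6,2)R 4/6 ok
(6,3)R 6/8 ok
(6,4)R 4/5 ok
(7,1)B 1/2 unhappy
(7,2)B 1/4 unhappy
(7,3)R 4/5 ok
(7,4)R 3/3 ok
Unsatisfied: (1,1), (2,1), (3,1), (3,2), (5,4), (7,1), (7,2) — 7 in total.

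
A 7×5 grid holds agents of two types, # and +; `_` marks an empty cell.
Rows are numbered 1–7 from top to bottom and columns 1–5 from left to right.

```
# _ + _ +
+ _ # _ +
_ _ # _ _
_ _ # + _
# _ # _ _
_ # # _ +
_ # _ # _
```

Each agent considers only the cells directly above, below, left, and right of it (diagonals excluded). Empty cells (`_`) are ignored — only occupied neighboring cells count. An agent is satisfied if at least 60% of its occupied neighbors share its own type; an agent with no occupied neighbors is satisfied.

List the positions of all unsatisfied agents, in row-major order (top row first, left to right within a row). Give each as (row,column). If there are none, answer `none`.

(1,1), (1,3), (2,1), (2,3), (4,4)

(1,1)# 0/1 unhappy
(1,3)+ 0/1 unhappy
(1,5)+ 1/1 ok
(2,1)+ 0/1 unhappy
(2,3)# 1/2 unhappy
(2,5)+ 1/1 ok
(3,3)# 2/2 ok
(4,3)# 2/3 ok
(4,4)+ 0/1 unhappy
(5,1)# 0/0 ok
(5,3)# 2/2 ok
(6,2)# 2/2 ok
(6,3)# 2/2 ok
(6,5)+ 0/0 ok
(7,2)# 1/1 ok
(7,4)# 0/0 ok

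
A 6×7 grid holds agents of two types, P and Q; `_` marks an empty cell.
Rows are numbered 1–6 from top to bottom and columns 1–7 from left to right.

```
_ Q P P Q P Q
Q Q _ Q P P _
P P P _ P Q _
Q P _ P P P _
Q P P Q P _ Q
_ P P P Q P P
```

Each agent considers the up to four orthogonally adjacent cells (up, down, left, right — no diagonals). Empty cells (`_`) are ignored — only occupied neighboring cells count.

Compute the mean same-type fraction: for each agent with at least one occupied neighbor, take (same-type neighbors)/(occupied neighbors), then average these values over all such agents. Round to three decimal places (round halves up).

(1,2)Q 1/2
(1,3)P 1/2
(1,4)P 1/3
(1,5)Q 0/3
(1,6)P 1/3
(1,7)Q 0/1
(2,1)Q 1/2
(2,2)Q 2/3
(2,4)Q 0/2
(2,5)P 2/4
(2,6)P 2/3
(3,1)P 1/3
(3,2)P 3/4
(3,3)P 1/1
(3,5)P 2/3
(3,6)Q 0/3
(4,1)Q 1/3
(4,2)P 2/3
(4,4)P 1/2
(4,5)P 4/4
(4,6)P 1/2
(5,1)Q 1/2
(5,2)P 3/4
(5,3)P 2/3
(5,4)Q 0/4
(5,5)P 1/3
(5,7)Q 0/1
(6,2)P 2/2
(6,3)P 3/3
(6,4)P 1/3
(6,5)Q 0/3
(6,6)P 1/2
(6,7)P 1/2
Sum over 33 agents: 1/2 + 1/2 + 1/3 + 0/3 + 1/3 + 0/1 + 1/2 + 2/3 + 0/2 + 2/4 + 2/3 + 1/3 + 3/4 + 1/1 + 2/3 + 0/3 + 1/3 + 2/3 + 1/2 + 4/4 + 1/2 + 1/2 + 3/4 + 2/3 + 0/4 + 1/3 + 0/1 + 2/2 + 3/3 + 1/3 + 0/3 + 1/2 + 1/2 = 46/3; mean = 46/3 ÷ 33 = 46/99 = 0.464646… → 0.465.

0.465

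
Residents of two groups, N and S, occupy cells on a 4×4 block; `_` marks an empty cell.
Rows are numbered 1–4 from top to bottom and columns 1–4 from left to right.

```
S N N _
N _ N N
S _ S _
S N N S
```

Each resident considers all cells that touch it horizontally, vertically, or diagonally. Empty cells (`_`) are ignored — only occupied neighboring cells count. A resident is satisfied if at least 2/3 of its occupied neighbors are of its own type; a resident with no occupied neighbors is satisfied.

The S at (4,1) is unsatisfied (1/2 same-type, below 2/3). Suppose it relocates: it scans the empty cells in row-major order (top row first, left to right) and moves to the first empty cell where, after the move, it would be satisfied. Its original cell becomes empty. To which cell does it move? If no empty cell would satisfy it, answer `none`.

none

Vacating (4,1). Empty cells in order:
  (1,4): 0/3 same-type → still unsatisfied.
  (2,2): 3/7 same-type → still unsatisfied.
  (3,2): 2/6 same-type → still unsatisfied.
  (3,4): 2/5 same-type → still unsatisfied.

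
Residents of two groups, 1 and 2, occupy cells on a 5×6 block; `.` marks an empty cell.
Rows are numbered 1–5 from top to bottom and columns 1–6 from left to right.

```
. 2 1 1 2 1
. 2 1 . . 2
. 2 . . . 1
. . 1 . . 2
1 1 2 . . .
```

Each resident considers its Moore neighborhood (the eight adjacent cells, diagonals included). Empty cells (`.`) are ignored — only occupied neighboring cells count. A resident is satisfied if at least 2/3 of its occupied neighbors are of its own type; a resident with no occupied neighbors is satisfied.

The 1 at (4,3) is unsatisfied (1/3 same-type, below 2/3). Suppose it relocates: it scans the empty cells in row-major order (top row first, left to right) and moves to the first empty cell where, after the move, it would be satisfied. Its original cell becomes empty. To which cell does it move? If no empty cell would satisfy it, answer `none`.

(2,4)

Vacating (4,3). Empty cells in order:
  (1,1): 0/2 same-type → still unsatisfied.
  (2,1): 0/3 same-type → still unsatisfied.
  (2,4): 3/4 same-type → satisfied — stop here.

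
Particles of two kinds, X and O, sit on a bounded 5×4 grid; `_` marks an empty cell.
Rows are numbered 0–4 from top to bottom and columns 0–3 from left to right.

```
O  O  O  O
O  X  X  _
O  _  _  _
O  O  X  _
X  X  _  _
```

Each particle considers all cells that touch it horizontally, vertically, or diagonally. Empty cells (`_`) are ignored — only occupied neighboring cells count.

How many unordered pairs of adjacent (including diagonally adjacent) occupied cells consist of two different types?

Scan each occupied cell's neighbors to the right and below (and the two forward diagonals) so each pair is counted once.
Row 0: O(0,0)–O(0,1)= O(0,0)–O(1,0)= O(0,0)–X(1,1)≠ O(0,1)–O(0,2)= O(0,1)–X(1,1)≠ O(0,1)–X(1,2)≠ O(0,1)–O(1,0)= O(0,2)–O(0,3)= O(0,2)–X(1,2)≠ O(0,2)–X(1,1)≠ O(0,3)–X(1,2)≠  → 6/11 unlike.
Row 1: O(1,0)–X(1,1)≠ O(1,0)–O(2,0)= X(1,1)–X(1,2)= X(1,1)–O(2,0)≠  → 2/4 unlike.
Row 2: O(2,0)–O(3,0)= O(2,0)–O(3,1)=  → 0/2 unlike.
Row 3: O(3,0)–O(3,1)= O(3,0)–X(4,0)≠ O(3,0)–X(4,1)≠ O(3,1)–X(3,2)≠ O(3,1)–X(4,1)≠ O(3,1)–X(4,0)≠ X(3,2)–X(4,1)=  → 5/7 unlike.
Row 4: X(4,0)–X(4,1)=  → 0/1 unlike.
Total adjacent occupied pairs: 25; unlike-type pairs: 13.

13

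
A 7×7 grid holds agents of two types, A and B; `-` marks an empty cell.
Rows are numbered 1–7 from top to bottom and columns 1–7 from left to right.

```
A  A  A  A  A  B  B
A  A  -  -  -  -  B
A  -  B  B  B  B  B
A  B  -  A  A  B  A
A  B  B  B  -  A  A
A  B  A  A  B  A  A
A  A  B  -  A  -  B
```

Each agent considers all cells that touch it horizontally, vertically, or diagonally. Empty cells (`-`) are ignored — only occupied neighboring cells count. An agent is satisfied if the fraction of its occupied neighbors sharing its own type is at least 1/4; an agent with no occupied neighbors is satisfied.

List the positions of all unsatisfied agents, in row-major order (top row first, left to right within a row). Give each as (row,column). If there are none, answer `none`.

Row 1: (1,1)A 3/3 ✓ · (1,2)A 4/4 ✓ · (1,3)A 3/3 ✓ · (1,4)A 2/2 ✓ · (1,5)A 1/2 ✓ · (1,6)B 2/3 ✓ · (1,7)B 2/2 ✓
Row 2: (2,1)A 4/4 ✓ · (2,2)A 5/6 ✓ · (2,7)B 4/4 ✓
Row 3: (3,1)A 3/4 ✓ · (3,3)B 2/4 ✓ · (3,4)B 2/4 ✓ · (3,5)B 3/5 ✓ · (3,6)B 4/6 ✓ · (3,7)B 3/4 ✓
Row 4: (4,1)A 2/4 ✓ · (4,2)B 3/6 ✓ · (4,4)A 1/6 ✗ · (4,5)A 2/7 ✓ · (4,6)B 3/7 ✓ · (4,7)A 2/5 ✓
Row 5: (5,1)A 2/5 ✓ · (5,2)B 3/7 ✓ · (5,3)B 4/7 ✓ · (5,4)B 2/6 ✓ · (5,6)A 5/7 ✓ · (5,7)A 4/5 ✓
Row 6: (6,1)A 3/5 ✓ · (6,2)B 3/8 ✓ · (6,3)A 2/7 ✓ · (6,4)A 2/6 ✓ · (6,5)B 1/5 ✗ · (6,6)A 4/6 ✓ · (6,7)A 3/4 ✓
Row 7: (7,1)A 2/3 ✓ · (7,2)A 3/5 ✓ · (7,3)B 1/4 ✓ · (7,5)A 2/3 ✓ · (7,7)B 0/2 ✗

(4,4), (6,5), (7,7)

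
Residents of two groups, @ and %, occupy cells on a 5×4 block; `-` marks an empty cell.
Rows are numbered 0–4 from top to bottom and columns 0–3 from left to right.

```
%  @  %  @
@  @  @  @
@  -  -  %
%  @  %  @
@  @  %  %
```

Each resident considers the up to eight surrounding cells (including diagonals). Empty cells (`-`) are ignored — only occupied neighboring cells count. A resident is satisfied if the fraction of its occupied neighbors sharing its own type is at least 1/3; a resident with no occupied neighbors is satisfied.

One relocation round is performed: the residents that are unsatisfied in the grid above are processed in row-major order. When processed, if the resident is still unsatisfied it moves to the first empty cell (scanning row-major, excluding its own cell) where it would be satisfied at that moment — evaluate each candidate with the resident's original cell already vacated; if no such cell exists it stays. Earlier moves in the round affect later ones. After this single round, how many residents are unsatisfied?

Initially unsatisfied (in order): (0,0), (0,2), (2,3), (3,0), (3,3).
  (0,0): no empty cell satisfies it; stays.
  (0,2): no empty cell satisfies it; stays.
  (2,3): no empty cell satisfies it; stays.
  (3,0): no empty cell satisfies it; stays.
  (3,3) → (2,1).
Resulting grid:
% @ % @
@ @ @ @
@ @ - %
% @ % -
@ @ % %
Unsatisfied now: (0,0), (0,2), (3,0).

3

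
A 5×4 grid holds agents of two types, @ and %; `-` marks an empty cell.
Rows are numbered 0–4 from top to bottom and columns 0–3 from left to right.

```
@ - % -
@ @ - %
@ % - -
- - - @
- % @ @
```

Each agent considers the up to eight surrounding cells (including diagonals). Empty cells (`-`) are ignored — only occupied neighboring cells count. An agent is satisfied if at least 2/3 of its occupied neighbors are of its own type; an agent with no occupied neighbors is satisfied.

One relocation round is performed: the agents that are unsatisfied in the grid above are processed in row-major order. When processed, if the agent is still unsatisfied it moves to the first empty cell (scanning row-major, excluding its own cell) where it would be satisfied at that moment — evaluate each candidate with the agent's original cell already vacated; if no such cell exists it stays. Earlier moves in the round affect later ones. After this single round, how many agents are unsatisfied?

Initially unsatisfied (in order): (0,2), (1,1), (2,1), (4,1).
  (0,2) → (0,3).
  (1,1): now satisfied by earlier moves; stays.
  (2,1) → (0,2).
  (4,1) → (1,2).
Resulting grid:
@ - % %
@ @ % %
@ - - -
- - - @
- - @ @
Unsatisfied now: (1,1).

1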